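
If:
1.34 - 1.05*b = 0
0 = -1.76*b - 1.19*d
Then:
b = 1.28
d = -1.89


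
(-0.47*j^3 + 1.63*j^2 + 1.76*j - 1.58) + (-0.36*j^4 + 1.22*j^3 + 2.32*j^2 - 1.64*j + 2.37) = -0.36*j^4 + 0.75*j^3 + 3.95*j^2 + 0.12*j + 0.79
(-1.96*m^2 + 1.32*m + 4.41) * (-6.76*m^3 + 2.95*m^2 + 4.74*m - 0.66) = 13.2496*m^5 - 14.7052*m^4 - 35.208*m^3 + 20.5599*m^2 + 20.0322*m - 2.9106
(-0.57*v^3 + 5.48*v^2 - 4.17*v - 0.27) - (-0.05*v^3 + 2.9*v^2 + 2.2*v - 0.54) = -0.52*v^3 + 2.58*v^2 - 6.37*v + 0.27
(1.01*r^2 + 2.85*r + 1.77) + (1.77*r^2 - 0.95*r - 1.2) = 2.78*r^2 + 1.9*r + 0.57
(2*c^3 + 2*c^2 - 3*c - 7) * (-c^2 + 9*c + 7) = -2*c^5 + 16*c^4 + 35*c^3 - 6*c^2 - 84*c - 49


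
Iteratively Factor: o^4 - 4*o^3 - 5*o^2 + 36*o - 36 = (o - 2)*(o^3 - 2*o^2 - 9*o + 18) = (o - 2)^2*(o^2 - 9) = (o - 2)^2*(o + 3)*(o - 3)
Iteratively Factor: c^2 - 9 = (c + 3)*(c - 3)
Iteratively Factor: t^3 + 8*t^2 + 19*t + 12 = (t + 1)*(t^2 + 7*t + 12) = (t + 1)*(t + 3)*(t + 4)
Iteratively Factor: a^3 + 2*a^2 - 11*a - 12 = (a + 1)*(a^2 + a - 12) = (a + 1)*(a + 4)*(a - 3)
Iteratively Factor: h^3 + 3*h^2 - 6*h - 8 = (h + 1)*(h^2 + 2*h - 8) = (h + 1)*(h + 4)*(h - 2)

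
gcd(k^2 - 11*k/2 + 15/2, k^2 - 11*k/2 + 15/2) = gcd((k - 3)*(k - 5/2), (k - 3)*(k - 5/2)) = k^2 - 11*k/2 + 15/2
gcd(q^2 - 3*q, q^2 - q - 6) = q - 3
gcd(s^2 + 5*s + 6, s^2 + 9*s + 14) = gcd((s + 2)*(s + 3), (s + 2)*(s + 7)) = s + 2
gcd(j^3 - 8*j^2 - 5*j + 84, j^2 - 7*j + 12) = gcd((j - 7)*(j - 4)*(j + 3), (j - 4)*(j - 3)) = j - 4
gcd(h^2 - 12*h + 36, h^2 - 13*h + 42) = h - 6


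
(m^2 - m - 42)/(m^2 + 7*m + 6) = (m - 7)/(m + 1)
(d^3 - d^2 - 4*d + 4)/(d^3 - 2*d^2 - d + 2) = (d + 2)/(d + 1)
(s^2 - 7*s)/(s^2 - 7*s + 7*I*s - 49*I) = s/(s + 7*I)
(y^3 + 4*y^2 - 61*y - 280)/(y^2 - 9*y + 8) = (y^2 + 12*y + 35)/(y - 1)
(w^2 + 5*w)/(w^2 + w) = (w + 5)/(w + 1)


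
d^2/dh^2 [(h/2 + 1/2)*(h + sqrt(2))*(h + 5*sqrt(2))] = 3*h + 1 + 6*sqrt(2)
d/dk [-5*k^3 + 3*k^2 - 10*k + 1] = -15*k^2 + 6*k - 10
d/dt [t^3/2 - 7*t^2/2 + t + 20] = 3*t^2/2 - 7*t + 1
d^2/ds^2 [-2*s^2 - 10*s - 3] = -4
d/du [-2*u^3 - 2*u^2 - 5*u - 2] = -6*u^2 - 4*u - 5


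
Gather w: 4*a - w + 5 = 4*a - w + 5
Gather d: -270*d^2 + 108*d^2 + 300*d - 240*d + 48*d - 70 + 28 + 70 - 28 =-162*d^2 + 108*d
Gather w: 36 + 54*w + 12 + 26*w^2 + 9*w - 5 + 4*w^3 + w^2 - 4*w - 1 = 4*w^3 + 27*w^2 + 59*w + 42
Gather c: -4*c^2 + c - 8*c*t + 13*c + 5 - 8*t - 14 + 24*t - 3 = -4*c^2 + c*(14 - 8*t) + 16*t - 12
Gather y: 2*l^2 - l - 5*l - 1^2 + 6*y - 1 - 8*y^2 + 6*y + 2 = 2*l^2 - 6*l - 8*y^2 + 12*y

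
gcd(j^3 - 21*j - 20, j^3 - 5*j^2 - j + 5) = j^2 - 4*j - 5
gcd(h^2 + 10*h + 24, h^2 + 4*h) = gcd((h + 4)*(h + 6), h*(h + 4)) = h + 4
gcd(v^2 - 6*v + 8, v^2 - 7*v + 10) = v - 2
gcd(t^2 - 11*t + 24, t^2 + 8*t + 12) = 1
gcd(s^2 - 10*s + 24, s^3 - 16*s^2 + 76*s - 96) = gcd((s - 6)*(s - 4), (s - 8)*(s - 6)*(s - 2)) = s - 6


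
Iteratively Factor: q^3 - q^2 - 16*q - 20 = (q - 5)*(q^2 + 4*q + 4) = (q - 5)*(q + 2)*(q + 2)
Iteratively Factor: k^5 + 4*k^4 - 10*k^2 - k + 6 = (k + 3)*(k^4 + k^3 - 3*k^2 - k + 2) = (k + 1)*(k + 3)*(k^3 - 3*k + 2) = (k - 1)*(k + 1)*(k + 3)*(k^2 + k - 2) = (k - 1)*(k + 1)*(k + 2)*(k + 3)*(k - 1)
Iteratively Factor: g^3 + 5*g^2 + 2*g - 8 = (g + 4)*(g^2 + g - 2) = (g + 2)*(g + 4)*(g - 1)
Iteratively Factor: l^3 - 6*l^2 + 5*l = (l)*(l^2 - 6*l + 5) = l*(l - 5)*(l - 1)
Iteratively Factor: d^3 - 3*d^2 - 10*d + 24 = (d - 2)*(d^2 - d - 12) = (d - 4)*(d - 2)*(d + 3)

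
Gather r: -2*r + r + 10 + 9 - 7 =12 - r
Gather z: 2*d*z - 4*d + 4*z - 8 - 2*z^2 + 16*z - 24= -4*d - 2*z^2 + z*(2*d + 20) - 32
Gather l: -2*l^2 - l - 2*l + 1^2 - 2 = -2*l^2 - 3*l - 1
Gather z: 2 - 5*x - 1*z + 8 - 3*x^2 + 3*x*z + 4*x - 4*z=-3*x^2 - x + z*(3*x - 5) + 10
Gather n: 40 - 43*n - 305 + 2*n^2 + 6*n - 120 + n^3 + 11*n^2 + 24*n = n^3 + 13*n^2 - 13*n - 385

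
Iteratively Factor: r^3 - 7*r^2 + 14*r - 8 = (r - 4)*(r^2 - 3*r + 2) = (r - 4)*(r - 2)*(r - 1)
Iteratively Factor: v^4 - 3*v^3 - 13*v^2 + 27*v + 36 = (v - 3)*(v^3 - 13*v - 12) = (v - 3)*(v + 1)*(v^2 - v - 12) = (v - 3)*(v + 1)*(v + 3)*(v - 4)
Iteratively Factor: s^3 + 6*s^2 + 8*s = (s + 4)*(s^2 + 2*s) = s*(s + 4)*(s + 2)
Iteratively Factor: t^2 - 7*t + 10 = (t - 2)*(t - 5)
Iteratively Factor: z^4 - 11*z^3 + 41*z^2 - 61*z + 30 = (z - 5)*(z^3 - 6*z^2 + 11*z - 6) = (z - 5)*(z - 1)*(z^2 - 5*z + 6) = (z - 5)*(z - 2)*(z - 1)*(z - 3)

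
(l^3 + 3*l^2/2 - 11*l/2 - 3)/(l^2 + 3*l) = l - 3/2 - 1/l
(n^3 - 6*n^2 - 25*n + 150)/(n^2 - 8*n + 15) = (n^2 - n - 30)/(n - 3)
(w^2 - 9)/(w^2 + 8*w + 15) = (w - 3)/(w + 5)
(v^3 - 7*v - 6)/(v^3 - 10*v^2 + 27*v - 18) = (v^2 + 3*v + 2)/(v^2 - 7*v + 6)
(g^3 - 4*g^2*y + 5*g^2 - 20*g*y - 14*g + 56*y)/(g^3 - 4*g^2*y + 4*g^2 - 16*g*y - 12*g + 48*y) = (g + 7)/(g + 6)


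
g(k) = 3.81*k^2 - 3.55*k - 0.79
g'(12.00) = 87.89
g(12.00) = 505.25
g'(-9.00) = -72.13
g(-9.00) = 339.77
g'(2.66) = 16.72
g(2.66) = 16.73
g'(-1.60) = -15.74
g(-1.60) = 14.64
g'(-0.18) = -4.92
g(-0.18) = -0.03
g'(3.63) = 24.11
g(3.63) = 36.53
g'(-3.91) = -33.34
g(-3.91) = 71.34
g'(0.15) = -2.41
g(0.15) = -1.24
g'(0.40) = -0.50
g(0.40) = -1.60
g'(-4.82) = -40.28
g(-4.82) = 104.84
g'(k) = 7.62*k - 3.55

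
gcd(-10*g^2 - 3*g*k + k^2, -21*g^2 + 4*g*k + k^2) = 1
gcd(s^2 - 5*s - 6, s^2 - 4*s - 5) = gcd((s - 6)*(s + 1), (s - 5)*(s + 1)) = s + 1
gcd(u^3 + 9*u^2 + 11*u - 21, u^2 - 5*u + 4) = u - 1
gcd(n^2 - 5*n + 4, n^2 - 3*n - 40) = 1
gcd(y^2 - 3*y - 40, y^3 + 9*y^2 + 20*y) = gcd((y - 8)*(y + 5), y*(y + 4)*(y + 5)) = y + 5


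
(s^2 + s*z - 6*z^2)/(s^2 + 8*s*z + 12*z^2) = (s^2 + s*z - 6*z^2)/(s^2 + 8*s*z + 12*z^2)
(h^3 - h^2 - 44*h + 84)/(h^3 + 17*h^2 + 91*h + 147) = (h^2 - 8*h + 12)/(h^2 + 10*h + 21)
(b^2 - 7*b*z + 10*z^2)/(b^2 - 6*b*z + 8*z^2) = (-b + 5*z)/(-b + 4*z)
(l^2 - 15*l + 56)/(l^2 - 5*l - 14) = (l - 8)/(l + 2)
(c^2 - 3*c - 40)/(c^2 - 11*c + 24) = (c + 5)/(c - 3)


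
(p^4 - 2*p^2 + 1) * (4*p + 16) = 4*p^5 + 16*p^4 - 8*p^3 - 32*p^2 + 4*p + 16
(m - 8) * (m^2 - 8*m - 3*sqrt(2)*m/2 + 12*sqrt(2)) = m^3 - 16*m^2 - 3*sqrt(2)*m^2/2 + 24*sqrt(2)*m + 64*m - 96*sqrt(2)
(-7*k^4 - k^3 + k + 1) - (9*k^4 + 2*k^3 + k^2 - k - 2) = -16*k^4 - 3*k^3 - k^2 + 2*k + 3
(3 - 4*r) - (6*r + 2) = 1 - 10*r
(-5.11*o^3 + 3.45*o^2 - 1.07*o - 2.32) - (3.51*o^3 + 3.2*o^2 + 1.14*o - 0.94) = -8.62*o^3 + 0.25*o^2 - 2.21*o - 1.38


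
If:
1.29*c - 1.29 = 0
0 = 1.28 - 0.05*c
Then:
No Solution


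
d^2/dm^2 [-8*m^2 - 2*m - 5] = -16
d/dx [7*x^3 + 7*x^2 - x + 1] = 21*x^2 + 14*x - 1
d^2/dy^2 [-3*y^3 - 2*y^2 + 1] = -18*y - 4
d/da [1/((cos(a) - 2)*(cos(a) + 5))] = (2*cos(a) + 3)*sin(a)/((cos(a) - 2)^2*(cos(a) + 5)^2)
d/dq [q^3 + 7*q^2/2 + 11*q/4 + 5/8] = 3*q^2 + 7*q + 11/4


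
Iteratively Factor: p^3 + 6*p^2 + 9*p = (p + 3)*(p^2 + 3*p) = p*(p + 3)*(p + 3)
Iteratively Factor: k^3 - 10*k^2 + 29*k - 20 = (k - 1)*(k^2 - 9*k + 20) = (k - 5)*(k - 1)*(k - 4)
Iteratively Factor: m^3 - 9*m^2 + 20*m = (m - 5)*(m^2 - 4*m) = (m - 5)*(m - 4)*(m)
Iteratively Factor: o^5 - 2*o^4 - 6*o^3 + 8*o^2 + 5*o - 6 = (o - 1)*(o^4 - o^3 - 7*o^2 + o + 6) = (o - 3)*(o - 1)*(o^3 + 2*o^2 - o - 2) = (o - 3)*(o - 1)^2*(o^2 + 3*o + 2) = (o - 3)*(o - 1)^2*(o + 2)*(o + 1)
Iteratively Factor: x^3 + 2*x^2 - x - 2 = (x - 1)*(x^2 + 3*x + 2) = (x - 1)*(x + 2)*(x + 1)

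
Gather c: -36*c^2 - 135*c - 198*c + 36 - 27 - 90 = -36*c^2 - 333*c - 81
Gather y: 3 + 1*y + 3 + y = 2*y + 6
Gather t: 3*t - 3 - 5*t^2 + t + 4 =-5*t^2 + 4*t + 1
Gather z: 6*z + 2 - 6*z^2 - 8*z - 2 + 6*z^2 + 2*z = 0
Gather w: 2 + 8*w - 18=8*w - 16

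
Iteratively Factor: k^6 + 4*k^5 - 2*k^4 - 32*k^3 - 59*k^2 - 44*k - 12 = (k + 2)*(k^5 + 2*k^4 - 6*k^3 - 20*k^2 - 19*k - 6) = (k + 2)^2*(k^4 - 6*k^2 - 8*k - 3) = (k + 1)*(k + 2)^2*(k^3 - k^2 - 5*k - 3) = (k + 1)^2*(k + 2)^2*(k^2 - 2*k - 3) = (k - 3)*(k + 1)^2*(k + 2)^2*(k + 1)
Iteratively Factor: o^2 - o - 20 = (o + 4)*(o - 5)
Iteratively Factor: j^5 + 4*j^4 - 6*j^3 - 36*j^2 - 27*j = (j + 3)*(j^4 + j^3 - 9*j^2 - 9*j) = j*(j + 3)*(j^3 + j^2 - 9*j - 9) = j*(j - 3)*(j + 3)*(j^2 + 4*j + 3) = j*(j - 3)*(j + 3)^2*(j + 1)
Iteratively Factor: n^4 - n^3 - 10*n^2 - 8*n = (n - 4)*(n^3 + 3*n^2 + 2*n) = (n - 4)*(n + 2)*(n^2 + n) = n*(n - 4)*(n + 2)*(n + 1)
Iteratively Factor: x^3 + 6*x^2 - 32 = (x - 2)*(x^2 + 8*x + 16) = (x - 2)*(x + 4)*(x + 4)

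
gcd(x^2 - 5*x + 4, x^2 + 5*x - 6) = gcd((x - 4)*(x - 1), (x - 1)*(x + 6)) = x - 1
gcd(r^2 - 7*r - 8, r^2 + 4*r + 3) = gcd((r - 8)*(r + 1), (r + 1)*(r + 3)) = r + 1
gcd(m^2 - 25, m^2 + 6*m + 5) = m + 5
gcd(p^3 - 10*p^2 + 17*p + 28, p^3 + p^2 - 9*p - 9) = p + 1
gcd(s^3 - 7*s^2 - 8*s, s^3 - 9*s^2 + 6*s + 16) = s^2 - 7*s - 8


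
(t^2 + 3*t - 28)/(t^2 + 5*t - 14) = (t - 4)/(t - 2)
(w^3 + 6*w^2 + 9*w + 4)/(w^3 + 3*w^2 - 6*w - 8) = (w + 1)/(w - 2)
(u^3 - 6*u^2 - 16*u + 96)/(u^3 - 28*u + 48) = (u^2 - 2*u - 24)/(u^2 + 4*u - 12)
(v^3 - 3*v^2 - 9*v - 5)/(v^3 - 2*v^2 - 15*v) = (v^2 + 2*v + 1)/(v*(v + 3))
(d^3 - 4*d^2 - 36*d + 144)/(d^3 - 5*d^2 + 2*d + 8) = (d^2 - 36)/(d^2 - d - 2)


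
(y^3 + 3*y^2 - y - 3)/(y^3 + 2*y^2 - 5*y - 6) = (y - 1)/(y - 2)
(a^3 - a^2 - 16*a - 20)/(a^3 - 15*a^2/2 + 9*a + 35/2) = 2*(a^2 + 4*a + 4)/(2*a^2 - 5*a - 7)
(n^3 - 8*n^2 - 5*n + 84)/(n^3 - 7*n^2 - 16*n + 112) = (n + 3)/(n + 4)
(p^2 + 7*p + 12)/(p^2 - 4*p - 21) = (p + 4)/(p - 7)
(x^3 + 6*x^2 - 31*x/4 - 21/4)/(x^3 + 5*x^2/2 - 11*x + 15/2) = (2*x^2 + 15*x + 7)/(2*(x^2 + 4*x - 5))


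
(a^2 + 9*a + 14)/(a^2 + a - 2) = (a + 7)/(a - 1)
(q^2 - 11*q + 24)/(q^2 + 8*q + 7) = (q^2 - 11*q + 24)/(q^2 + 8*q + 7)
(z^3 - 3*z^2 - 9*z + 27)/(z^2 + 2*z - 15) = (z^2 - 9)/(z + 5)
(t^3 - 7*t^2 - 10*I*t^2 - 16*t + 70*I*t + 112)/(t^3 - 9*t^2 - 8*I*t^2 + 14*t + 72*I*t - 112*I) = (t - 2*I)/(t - 2)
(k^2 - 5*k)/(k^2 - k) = (k - 5)/(k - 1)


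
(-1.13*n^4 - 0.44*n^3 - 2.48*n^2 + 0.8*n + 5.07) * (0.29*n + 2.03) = -0.3277*n^5 - 2.4215*n^4 - 1.6124*n^3 - 4.8024*n^2 + 3.0943*n + 10.2921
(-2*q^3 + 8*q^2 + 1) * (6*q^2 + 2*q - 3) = -12*q^5 + 44*q^4 + 22*q^3 - 18*q^2 + 2*q - 3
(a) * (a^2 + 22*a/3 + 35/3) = a^3 + 22*a^2/3 + 35*a/3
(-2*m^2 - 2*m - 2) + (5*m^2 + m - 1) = 3*m^2 - m - 3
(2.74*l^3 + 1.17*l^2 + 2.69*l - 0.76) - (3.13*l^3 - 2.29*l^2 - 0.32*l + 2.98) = -0.39*l^3 + 3.46*l^2 + 3.01*l - 3.74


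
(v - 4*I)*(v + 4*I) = v^2 + 16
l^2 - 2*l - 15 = (l - 5)*(l + 3)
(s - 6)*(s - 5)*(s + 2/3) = s^3 - 31*s^2/3 + 68*s/3 + 20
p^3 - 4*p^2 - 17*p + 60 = (p - 5)*(p - 3)*(p + 4)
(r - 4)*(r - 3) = r^2 - 7*r + 12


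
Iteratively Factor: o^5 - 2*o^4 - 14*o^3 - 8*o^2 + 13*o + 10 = (o + 1)*(o^4 - 3*o^3 - 11*o^2 + 3*o + 10) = (o + 1)*(o + 2)*(o^3 - 5*o^2 - o + 5) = (o + 1)^2*(o + 2)*(o^2 - 6*o + 5) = (o - 1)*(o + 1)^2*(o + 2)*(o - 5)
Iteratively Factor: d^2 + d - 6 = (d - 2)*(d + 3)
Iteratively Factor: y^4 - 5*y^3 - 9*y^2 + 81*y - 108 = (y - 3)*(y^3 - 2*y^2 - 15*y + 36) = (y - 3)^2*(y^2 + y - 12) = (y - 3)^2*(y + 4)*(y - 3)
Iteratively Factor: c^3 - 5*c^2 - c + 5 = (c + 1)*(c^2 - 6*c + 5) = (c - 1)*(c + 1)*(c - 5)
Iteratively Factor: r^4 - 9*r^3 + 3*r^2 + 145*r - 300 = (r + 4)*(r^3 - 13*r^2 + 55*r - 75) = (r - 5)*(r + 4)*(r^2 - 8*r + 15) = (r - 5)*(r - 3)*(r + 4)*(r - 5)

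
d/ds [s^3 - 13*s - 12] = 3*s^2 - 13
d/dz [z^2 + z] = 2*z + 1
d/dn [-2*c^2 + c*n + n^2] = c + 2*n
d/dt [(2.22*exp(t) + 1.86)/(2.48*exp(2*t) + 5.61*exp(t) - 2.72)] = (-(2.22*exp(t) + 1.86)*(4.96*exp(t) + 5.61) + 5.5056*exp(2*t) + 12.4542*exp(t) - 6.0384)*exp(t)/(2.48*exp(2*t) + 5.61*exp(t) - 2.72)^2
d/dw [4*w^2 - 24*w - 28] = 8*w - 24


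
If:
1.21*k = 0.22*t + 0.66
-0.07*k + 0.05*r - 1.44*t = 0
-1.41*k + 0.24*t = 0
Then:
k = -8.00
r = -1364.80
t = -47.00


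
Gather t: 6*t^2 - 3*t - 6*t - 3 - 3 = 6*t^2 - 9*t - 6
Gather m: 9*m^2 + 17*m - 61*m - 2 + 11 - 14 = 9*m^2 - 44*m - 5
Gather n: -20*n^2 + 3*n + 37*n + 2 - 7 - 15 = -20*n^2 + 40*n - 20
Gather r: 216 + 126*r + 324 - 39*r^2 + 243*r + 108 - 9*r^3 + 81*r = -9*r^3 - 39*r^2 + 450*r + 648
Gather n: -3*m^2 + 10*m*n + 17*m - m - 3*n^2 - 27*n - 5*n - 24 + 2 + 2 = -3*m^2 + 16*m - 3*n^2 + n*(10*m - 32) - 20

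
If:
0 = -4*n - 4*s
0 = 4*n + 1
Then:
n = -1/4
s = 1/4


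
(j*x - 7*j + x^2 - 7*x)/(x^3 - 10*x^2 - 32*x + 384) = (j*x - 7*j + x^2 - 7*x)/(x^3 - 10*x^2 - 32*x + 384)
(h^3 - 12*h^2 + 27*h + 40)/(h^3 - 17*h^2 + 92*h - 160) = (h + 1)/(h - 4)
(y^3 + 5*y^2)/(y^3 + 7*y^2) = (y + 5)/(y + 7)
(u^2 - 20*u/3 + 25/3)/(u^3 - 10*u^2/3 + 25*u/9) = 3*(u - 5)/(u*(3*u - 5))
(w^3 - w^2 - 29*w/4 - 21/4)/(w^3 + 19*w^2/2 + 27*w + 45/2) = (2*w^2 - 5*w - 7)/(2*(w^2 + 8*w + 15))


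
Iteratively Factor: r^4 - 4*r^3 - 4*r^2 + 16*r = (r - 4)*(r^3 - 4*r) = (r - 4)*(r + 2)*(r^2 - 2*r) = r*(r - 4)*(r + 2)*(r - 2)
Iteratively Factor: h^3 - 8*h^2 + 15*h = (h - 5)*(h^2 - 3*h) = h*(h - 5)*(h - 3)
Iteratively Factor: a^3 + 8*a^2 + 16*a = (a)*(a^2 + 8*a + 16) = a*(a + 4)*(a + 4)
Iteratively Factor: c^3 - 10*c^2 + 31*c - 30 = (c - 2)*(c^2 - 8*c + 15) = (c - 5)*(c - 2)*(c - 3)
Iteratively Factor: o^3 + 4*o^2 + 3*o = (o)*(o^2 + 4*o + 3) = o*(o + 1)*(o + 3)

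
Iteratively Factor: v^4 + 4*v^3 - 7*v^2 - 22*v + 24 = (v - 1)*(v^3 + 5*v^2 - 2*v - 24) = (v - 1)*(v + 3)*(v^2 + 2*v - 8) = (v - 1)*(v + 3)*(v + 4)*(v - 2)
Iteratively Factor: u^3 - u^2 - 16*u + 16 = (u + 4)*(u^2 - 5*u + 4) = (u - 4)*(u + 4)*(u - 1)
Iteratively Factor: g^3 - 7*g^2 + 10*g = (g)*(g^2 - 7*g + 10) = g*(g - 5)*(g - 2)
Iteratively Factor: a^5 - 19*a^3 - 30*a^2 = (a)*(a^4 - 19*a^2 - 30*a) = a*(a + 2)*(a^3 - 2*a^2 - 15*a) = a*(a + 2)*(a + 3)*(a^2 - 5*a) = a^2*(a + 2)*(a + 3)*(a - 5)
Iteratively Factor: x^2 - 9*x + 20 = (x - 5)*(x - 4)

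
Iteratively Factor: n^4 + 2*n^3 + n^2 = (n + 1)*(n^3 + n^2) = n*(n + 1)*(n^2 + n) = n*(n + 1)^2*(n)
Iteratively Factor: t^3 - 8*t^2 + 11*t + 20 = (t - 4)*(t^2 - 4*t - 5) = (t - 4)*(t + 1)*(t - 5)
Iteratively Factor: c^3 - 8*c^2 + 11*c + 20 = (c + 1)*(c^2 - 9*c + 20) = (c - 5)*(c + 1)*(c - 4)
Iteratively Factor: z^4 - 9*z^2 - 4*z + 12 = (z - 1)*(z^3 + z^2 - 8*z - 12) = (z - 1)*(z + 2)*(z^2 - z - 6) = (z - 1)*(z + 2)^2*(z - 3)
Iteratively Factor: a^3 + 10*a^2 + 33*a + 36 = (a + 4)*(a^2 + 6*a + 9) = (a + 3)*(a + 4)*(a + 3)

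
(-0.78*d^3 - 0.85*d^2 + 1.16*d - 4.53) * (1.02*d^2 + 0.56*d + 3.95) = -0.7956*d^5 - 1.3038*d^4 - 2.3738*d^3 - 7.3285*d^2 + 2.0452*d - 17.8935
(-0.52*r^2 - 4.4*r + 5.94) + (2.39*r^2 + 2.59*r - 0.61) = 1.87*r^2 - 1.81*r + 5.33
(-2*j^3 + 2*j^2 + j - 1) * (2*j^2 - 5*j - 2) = -4*j^5 + 14*j^4 - 4*j^3 - 11*j^2 + 3*j + 2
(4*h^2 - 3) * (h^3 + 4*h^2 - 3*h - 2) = 4*h^5 + 16*h^4 - 15*h^3 - 20*h^2 + 9*h + 6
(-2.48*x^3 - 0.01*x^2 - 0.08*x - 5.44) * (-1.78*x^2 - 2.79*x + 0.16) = 4.4144*x^5 + 6.937*x^4 - 0.2265*x^3 + 9.9048*x^2 + 15.1648*x - 0.8704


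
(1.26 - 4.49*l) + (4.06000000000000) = 5.32 - 4.49*l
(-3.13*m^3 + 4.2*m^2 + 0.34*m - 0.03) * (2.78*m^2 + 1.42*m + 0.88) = -8.7014*m^5 + 7.2314*m^4 + 4.1548*m^3 + 4.0954*m^2 + 0.2566*m - 0.0264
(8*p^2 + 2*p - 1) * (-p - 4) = -8*p^3 - 34*p^2 - 7*p + 4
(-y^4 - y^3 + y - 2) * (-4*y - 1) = 4*y^5 + 5*y^4 + y^3 - 4*y^2 + 7*y + 2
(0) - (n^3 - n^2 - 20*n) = -n^3 + n^2 + 20*n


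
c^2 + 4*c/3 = c*(c + 4/3)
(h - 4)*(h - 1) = h^2 - 5*h + 4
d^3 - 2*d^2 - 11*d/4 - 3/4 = (d - 3)*(d + 1/2)^2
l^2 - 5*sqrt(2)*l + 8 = (l - 4*sqrt(2))*(l - sqrt(2))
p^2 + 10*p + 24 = (p + 4)*(p + 6)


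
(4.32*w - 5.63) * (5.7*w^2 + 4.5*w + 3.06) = 24.624*w^3 - 12.651*w^2 - 12.1158*w - 17.2278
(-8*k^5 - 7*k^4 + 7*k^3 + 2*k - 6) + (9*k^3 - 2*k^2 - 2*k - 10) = -8*k^5 - 7*k^4 + 16*k^3 - 2*k^2 - 16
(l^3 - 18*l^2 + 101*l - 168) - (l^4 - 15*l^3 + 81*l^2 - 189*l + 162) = -l^4 + 16*l^3 - 99*l^2 + 290*l - 330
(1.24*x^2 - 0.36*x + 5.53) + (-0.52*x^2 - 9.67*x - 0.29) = 0.72*x^2 - 10.03*x + 5.24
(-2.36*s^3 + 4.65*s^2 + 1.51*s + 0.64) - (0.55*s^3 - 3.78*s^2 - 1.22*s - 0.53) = -2.91*s^3 + 8.43*s^2 + 2.73*s + 1.17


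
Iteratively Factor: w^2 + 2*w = (w)*(w + 2)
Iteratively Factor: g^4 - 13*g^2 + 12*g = (g - 3)*(g^3 + 3*g^2 - 4*g) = (g - 3)*(g + 4)*(g^2 - g) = g*(g - 3)*(g + 4)*(g - 1)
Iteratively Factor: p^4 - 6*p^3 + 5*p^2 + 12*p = (p + 1)*(p^3 - 7*p^2 + 12*p) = p*(p + 1)*(p^2 - 7*p + 12) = p*(p - 4)*(p + 1)*(p - 3)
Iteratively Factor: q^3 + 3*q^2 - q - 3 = (q + 1)*(q^2 + 2*q - 3) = (q - 1)*(q + 1)*(q + 3)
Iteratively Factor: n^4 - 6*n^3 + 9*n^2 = (n)*(n^3 - 6*n^2 + 9*n) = n^2*(n^2 - 6*n + 9) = n^2*(n - 3)*(n - 3)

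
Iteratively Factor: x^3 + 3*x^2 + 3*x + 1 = (x + 1)*(x^2 + 2*x + 1) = (x + 1)^2*(x + 1)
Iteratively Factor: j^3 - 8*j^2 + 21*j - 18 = (j - 2)*(j^2 - 6*j + 9) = (j - 3)*(j - 2)*(j - 3)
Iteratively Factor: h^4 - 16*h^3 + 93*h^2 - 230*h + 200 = (h - 2)*(h^3 - 14*h^2 + 65*h - 100) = (h - 4)*(h - 2)*(h^2 - 10*h + 25) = (h - 5)*(h - 4)*(h - 2)*(h - 5)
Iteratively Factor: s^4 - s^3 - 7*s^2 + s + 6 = (s - 3)*(s^3 + 2*s^2 - s - 2) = (s - 3)*(s + 2)*(s^2 - 1) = (s - 3)*(s + 1)*(s + 2)*(s - 1)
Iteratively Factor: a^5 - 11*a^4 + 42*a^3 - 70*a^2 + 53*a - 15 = (a - 3)*(a^4 - 8*a^3 + 18*a^2 - 16*a + 5) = (a - 3)*(a - 1)*(a^3 - 7*a^2 + 11*a - 5) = (a - 3)*(a - 1)^2*(a^2 - 6*a + 5) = (a - 5)*(a - 3)*(a - 1)^2*(a - 1)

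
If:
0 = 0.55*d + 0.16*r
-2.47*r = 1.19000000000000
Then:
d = 0.14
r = -0.48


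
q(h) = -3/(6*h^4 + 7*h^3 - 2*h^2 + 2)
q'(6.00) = 0.00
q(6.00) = 0.00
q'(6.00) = 0.00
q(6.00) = 0.00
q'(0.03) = -0.08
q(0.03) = -1.50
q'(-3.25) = -0.01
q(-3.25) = -0.01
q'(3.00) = 0.01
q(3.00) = -0.00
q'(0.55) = 2.53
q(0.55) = -0.97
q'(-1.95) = -0.32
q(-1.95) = -0.10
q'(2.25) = 0.02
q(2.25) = -0.01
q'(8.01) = 0.00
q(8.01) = -0.00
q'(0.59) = 2.46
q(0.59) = -0.86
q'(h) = -3*(-24*h^3 - 21*h^2 + 4*h)/(6*h^4 + 7*h^3 - 2*h^2 + 2)^2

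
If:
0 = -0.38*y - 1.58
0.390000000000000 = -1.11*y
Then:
No Solution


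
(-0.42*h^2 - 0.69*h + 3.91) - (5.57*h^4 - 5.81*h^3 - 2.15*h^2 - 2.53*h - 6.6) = -5.57*h^4 + 5.81*h^3 + 1.73*h^2 + 1.84*h + 10.51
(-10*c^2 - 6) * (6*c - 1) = -60*c^3 + 10*c^2 - 36*c + 6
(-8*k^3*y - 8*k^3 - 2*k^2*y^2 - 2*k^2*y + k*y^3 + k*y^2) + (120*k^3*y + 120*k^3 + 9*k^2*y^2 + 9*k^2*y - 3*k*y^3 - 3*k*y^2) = 112*k^3*y + 112*k^3 + 7*k^2*y^2 + 7*k^2*y - 2*k*y^3 - 2*k*y^2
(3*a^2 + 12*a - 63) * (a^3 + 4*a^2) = 3*a^5 + 24*a^4 - 15*a^3 - 252*a^2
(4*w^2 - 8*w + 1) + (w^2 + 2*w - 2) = 5*w^2 - 6*w - 1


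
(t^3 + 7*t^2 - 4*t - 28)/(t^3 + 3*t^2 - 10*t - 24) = (t^2 + 5*t - 14)/(t^2 + t - 12)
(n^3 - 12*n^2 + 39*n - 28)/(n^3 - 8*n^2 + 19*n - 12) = (n - 7)/(n - 3)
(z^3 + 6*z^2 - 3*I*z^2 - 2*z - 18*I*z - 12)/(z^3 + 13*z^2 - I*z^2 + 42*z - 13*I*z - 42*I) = (z - 2*I)/(z + 7)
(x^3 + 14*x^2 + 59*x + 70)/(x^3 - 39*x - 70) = (x + 7)/(x - 7)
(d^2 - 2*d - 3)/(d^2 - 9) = (d + 1)/(d + 3)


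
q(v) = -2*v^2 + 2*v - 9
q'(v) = 2 - 4*v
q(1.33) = -9.88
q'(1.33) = -3.32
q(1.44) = -10.27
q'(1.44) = -3.76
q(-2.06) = -21.61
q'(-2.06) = 10.24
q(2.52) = -16.66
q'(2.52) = -8.08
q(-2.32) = -24.40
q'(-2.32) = 11.28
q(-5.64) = -83.90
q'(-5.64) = 24.56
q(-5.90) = -90.42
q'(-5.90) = 25.60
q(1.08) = -9.17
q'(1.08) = -2.32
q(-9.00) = -189.00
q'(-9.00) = 38.00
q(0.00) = -9.00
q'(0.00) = 2.00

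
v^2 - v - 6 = (v - 3)*(v + 2)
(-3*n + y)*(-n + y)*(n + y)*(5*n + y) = 15*n^4 - 2*n^3*y - 16*n^2*y^2 + 2*n*y^3 + y^4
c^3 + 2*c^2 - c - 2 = (c - 1)*(c + 1)*(c + 2)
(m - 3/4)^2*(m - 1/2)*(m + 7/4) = m^4 - m^3/4 - 35*m^2/16 + 129*m/64 - 63/128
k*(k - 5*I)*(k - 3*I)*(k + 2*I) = k^4 - 6*I*k^3 + k^2 - 30*I*k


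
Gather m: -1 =-1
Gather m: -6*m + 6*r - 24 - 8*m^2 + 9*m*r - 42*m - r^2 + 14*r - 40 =-8*m^2 + m*(9*r - 48) - r^2 + 20*r - 64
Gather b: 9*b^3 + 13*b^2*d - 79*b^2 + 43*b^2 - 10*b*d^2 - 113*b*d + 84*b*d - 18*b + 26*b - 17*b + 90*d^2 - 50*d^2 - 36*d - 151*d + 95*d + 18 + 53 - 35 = 9*b^3 + b^2*(13*d - 36) + b*(-10*d^2 - 29*d - 9) + 40*d^2 - 92*d + 36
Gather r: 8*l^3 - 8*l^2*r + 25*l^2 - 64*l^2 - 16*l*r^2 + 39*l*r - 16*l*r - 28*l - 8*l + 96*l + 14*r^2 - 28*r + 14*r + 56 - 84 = 8*l^3 - 39*l^2 + 60*l + r^2*(14 - 16*l) + r*(-8*l^2 + 23*l - 14) - 28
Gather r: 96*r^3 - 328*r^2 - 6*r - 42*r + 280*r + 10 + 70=96*r^3 - 328*r^2 + 232*r + 80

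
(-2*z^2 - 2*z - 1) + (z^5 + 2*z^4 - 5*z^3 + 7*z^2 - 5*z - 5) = z^5 + 2*z^4 - 5*z^3 + 5*z^2 - 7*z - 6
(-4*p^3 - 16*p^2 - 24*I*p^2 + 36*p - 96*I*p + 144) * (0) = 0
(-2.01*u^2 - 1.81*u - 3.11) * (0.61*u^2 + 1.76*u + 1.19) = -1.2261*u^4 - 4.6417*u^3 - 7.4746*u^2 - 7.6275*u - 3.7009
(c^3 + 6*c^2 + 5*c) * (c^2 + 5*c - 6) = c^5 + 11*c^4 + 29*c^3 - 11*c^2 - 30*c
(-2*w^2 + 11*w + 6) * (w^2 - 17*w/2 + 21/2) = -2*w^4 + 28*w^3 - 217*w^2/2 + 129*w/2 + 63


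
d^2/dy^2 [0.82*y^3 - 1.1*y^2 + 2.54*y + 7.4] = 4.92*y - 2.2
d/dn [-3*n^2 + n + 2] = 1 - 6*n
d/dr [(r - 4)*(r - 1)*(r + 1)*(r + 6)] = 4*r^3 + 6*r^2 - 50*r - 2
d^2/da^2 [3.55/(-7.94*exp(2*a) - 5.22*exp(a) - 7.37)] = (-3.55*(15.88*exp(a) + 5.22)*(31.76*exp(a) + 10.44)*exp(a) + (112.748*exp(a) + 18.531)*(7.94*exp(2*a) + 5.22*exp(a) + 7.37))*exp(a)/(7.94*exp(2*a) + 5.22*exp(a) + 7.37)^3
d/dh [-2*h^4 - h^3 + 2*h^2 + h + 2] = -8*h^3 - 3*h^2 + 4*h + 1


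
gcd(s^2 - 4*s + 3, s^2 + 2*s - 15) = s - 3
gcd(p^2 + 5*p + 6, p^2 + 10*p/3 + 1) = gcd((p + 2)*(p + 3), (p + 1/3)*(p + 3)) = p + 3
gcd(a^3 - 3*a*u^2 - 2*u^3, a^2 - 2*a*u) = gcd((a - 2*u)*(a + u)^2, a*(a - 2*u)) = -a + 2*u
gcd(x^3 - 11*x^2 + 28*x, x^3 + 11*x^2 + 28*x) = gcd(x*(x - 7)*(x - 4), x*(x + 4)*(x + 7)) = x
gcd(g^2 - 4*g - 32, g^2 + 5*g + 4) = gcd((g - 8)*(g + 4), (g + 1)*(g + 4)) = g + 4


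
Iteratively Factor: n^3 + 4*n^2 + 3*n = (n)*(n^2 + 4*n + 3) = n*(n + 1)*(n + 3)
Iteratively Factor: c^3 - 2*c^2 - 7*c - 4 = (c - 4)*(c^2 + 2*c + 1) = (c - 4)*(c + 1)*(c + 1)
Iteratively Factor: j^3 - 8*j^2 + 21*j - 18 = (j - 3)*(j^2 - 5*j + 6) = (j - 3)^2*(j - 2)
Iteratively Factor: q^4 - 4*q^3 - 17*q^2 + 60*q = (q + 4)*(q^3 - 8*q^2 + 15*q) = (q - 3)*(q + 4)*(q^2 - 5*q) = q*(q - 3)*(q + 4)*(q - 5)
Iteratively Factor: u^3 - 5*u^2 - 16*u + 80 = (u - 5)*(u^2 - 16) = (u - 5)*(u + 4)*(u - 4)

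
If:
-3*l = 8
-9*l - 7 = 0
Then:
No Solution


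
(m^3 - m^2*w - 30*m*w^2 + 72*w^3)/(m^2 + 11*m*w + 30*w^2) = (m^2 - 7*m*w + 12*w^2)/(m + 5*w)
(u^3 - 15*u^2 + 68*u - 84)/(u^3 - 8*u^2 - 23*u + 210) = (u - 2)/(u + 5)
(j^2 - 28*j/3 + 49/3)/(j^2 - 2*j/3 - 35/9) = 3*(j - 7)/(3*j + 5)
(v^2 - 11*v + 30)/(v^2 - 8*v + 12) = (v - 5)/(v - 2)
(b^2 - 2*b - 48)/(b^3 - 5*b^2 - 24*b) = (b + 6)/(b*(b + 3))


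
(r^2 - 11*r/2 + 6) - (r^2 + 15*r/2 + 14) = -13*r - 8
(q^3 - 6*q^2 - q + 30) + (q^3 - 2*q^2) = 2*q^3 - 8*q^2 - q + 30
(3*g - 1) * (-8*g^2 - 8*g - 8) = -24*g^3 - 16*g^2 - 16*g + 8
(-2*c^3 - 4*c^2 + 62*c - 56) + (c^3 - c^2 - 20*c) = -c^3 - 5*c^2 + 42*c - 56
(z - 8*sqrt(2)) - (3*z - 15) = -2*z - 8*sqrt(2) + 15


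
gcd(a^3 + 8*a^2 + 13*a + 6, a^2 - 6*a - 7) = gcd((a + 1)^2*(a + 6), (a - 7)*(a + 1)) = a + 1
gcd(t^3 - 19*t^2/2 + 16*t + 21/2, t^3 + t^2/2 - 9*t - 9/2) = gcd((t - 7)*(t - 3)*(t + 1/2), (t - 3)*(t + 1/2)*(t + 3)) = t^2 - 5*t/2 - 3/2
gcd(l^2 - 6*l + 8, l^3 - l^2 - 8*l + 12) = l - 2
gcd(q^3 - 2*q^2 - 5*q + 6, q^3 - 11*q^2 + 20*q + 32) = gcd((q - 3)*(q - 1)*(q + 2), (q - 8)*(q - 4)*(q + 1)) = 1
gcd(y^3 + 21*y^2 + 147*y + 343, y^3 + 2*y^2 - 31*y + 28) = y + 7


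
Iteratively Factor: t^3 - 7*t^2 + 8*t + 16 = (t - 4)*(t^2 - 3*t - 4) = (t - 4)*(t + 1)*(t - 4)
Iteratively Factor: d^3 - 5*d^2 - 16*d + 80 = (d - 4)*(d^2 - d - 20) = (d - 5)*(d - 4)*(d + 4)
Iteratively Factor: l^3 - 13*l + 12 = (l + 4)*(l^2 - 4*l + 3) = (l - 1)*(l + 4)*(l - 3)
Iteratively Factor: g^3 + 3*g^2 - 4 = (g + 2)*(g^2 + g - 2) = (g + 2)^2*(g - 1)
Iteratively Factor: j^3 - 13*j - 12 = (j + 1)*(j^2 - j - 12) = (j + 1)*(j + 3)*(j - 4)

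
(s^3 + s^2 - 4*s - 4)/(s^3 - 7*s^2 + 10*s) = (s^2 + 3*s + 2)/(s*(s - 5))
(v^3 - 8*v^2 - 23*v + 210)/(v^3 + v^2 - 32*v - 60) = (v - 7)/(v + 2)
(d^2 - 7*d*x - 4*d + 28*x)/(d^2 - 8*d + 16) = (d - 7*x)/(d - 4)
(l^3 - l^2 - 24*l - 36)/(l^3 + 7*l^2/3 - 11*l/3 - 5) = 3*(l^2 - 4*l - 12)/(3*l^2 - 2*l - 5)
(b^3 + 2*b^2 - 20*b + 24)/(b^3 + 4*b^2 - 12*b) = (b - 2)/b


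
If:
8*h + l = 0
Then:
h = -l/8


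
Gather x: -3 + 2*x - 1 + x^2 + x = x^2 + 3*x - 4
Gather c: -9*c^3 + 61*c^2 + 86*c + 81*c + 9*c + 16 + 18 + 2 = -9*c^3 + 61*c^2 + 176*c + 36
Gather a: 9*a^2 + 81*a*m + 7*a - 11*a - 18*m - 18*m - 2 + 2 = 9*a^2 + a*(81*m - 4) - 36*m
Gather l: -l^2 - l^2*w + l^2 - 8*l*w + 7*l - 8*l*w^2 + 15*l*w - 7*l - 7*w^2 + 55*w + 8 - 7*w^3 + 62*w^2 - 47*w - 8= -l^2*w + l*(-8*w^2 + 7*w) - 7*w^3 + 55*w^2 + 8*w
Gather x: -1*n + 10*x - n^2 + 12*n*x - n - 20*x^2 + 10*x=-n^2 - 2*n - 20*x^2 + x*(12*n + 20)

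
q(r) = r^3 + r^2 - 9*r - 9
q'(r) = 3*r^2 + 2*r - 9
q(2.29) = -12.36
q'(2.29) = 11.31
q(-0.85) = -1.24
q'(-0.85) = -8.53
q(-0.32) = -6.05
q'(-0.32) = -9.33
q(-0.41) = -5.21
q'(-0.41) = -9.32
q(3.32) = 8.74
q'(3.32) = 30.71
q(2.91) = -2.08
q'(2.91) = 22.22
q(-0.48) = -4.56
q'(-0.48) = -9.27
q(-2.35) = 4.69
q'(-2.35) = 2.87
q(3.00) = 0.00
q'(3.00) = 24.00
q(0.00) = -9.00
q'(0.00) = -9.00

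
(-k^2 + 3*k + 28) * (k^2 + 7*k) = -k^4 - 4*k^3 + 49*k^2 + 196*k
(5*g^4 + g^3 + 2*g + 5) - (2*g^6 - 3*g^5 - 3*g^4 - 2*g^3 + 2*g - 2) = -2*g^6 + 3*g^5 + 8*g^4 + 3*g^3 + 7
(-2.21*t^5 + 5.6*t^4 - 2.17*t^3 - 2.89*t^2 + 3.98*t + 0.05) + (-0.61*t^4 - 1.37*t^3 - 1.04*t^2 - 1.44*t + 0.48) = -2.21*t^5 + 4.99*t^4 - 3.54*t^3 - 3.93*t^2 + 2.54*t + 0.53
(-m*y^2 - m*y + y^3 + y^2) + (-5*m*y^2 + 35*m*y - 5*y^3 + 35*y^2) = -6*m*y^2 + 34*m*y - 4*y^3 + 36*y^2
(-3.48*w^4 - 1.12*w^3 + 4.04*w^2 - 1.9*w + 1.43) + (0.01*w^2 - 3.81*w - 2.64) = -3.48*w^4 - 1.12*w^3 + 4.05*w^2 - 5.71*w - 1.21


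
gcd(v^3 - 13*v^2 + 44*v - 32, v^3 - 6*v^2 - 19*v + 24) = v^2 - 9*v + 8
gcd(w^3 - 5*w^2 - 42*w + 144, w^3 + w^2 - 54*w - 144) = w^2 - 2*w - 48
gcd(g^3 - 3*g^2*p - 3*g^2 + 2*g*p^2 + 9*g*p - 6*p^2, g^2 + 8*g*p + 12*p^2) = 1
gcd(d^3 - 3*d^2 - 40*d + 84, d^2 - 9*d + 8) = 1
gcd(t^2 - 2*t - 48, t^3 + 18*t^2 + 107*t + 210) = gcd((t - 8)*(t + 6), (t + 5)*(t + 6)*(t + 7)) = t + 6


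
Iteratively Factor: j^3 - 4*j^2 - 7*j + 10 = (j + 2)*(j^2 - 6*j + 5) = (j - 5)*(j + 2)*(j - 1)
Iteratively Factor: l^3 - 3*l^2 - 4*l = (l - 4)*(l^2 + l) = l*(l - 4)*(l + 1)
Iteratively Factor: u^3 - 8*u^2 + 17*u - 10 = (u - 1)*(u^2 - 7*u + 10) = (u - 5)*(u - 1)*(u - 2)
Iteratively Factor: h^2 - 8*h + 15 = (h - 3)*(h - 5)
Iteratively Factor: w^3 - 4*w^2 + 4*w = (w - 2)*(w^2 - 2*w) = w*(w - 2)*(w - 2)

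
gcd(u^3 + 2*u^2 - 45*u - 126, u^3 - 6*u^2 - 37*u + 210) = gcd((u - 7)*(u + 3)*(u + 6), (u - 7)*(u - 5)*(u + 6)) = u^2 - u - 42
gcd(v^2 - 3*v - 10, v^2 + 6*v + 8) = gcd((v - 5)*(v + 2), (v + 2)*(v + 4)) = v + 2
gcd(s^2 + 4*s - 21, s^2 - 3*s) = s - 3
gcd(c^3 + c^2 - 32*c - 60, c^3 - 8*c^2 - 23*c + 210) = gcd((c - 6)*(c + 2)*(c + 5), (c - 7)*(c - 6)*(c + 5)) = c^2 - c - 30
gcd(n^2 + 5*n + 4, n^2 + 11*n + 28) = n + 4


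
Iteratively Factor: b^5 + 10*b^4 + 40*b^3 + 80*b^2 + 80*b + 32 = (b + 2)*(b^4 + 8*b^3 + 24*b^2 + 32*b + 16) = (b + 2)^2*(b^3 + 6*b^2 + 12*b + 8) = (b + 2)^3*(b^2 + 4*b + 4) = (b + 2)^4*(b + 2)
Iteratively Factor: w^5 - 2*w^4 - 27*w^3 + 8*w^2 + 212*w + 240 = (w + 3)*(w^4 - 5*w^3 - 12*w^2 + 44*w + 80) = (w + 2)*(w + 3)*(w^3 - 7*w^2 + 2*w + 40) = (w + 2)^2*(w + 3)*(w^2 - 9*w + 20) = (w - 4)*(w + 2)^2*(w + 3)*(w - 5)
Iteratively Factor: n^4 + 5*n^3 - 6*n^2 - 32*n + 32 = (n + 4)*(n^3 + n^2 - 10*n + 8) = (n - 2)*(n + 4)*(n^2 + 3*n - 4) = (n - 2)*(n - 1)*(n + 4)*(n + 4)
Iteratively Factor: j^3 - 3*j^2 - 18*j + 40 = (j - 2)*(j^2 - j - 20) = (j - 5)*(j - 2)*(j + 4)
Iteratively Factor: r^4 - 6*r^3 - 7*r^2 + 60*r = (r + 3)*(r^3 - 9*r^2 + 20*r) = (r - 4)*(r + 3)*(r^2 - 5*r) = r*(r - 4)*(r + 3)*(r - 5)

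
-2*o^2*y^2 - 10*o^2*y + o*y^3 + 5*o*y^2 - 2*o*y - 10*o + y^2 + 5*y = (-2*o + y)*(y + 5)*(o*y + 1)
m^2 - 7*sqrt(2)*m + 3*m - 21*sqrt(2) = (m + 3)*(m - 7*sqrt(2))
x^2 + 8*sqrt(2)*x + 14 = (x + sqrt(2))*(x + 7*sqrt(2))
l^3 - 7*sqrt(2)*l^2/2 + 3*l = l*(l - 3*sqrt(2))*(l - sqrt(2)/2)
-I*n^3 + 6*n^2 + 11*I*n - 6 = (n + 2*I)*(n + 3*I)*(-I*n + 1)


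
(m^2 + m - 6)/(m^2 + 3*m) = (m - 2)/m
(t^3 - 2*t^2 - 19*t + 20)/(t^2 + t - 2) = (t^2 - t - 20)/(t + 2)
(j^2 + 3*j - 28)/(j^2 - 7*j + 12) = (j + 7)/(j - 3)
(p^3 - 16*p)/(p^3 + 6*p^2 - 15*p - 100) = p*(p + 4)/(p^2 + 10*p + 25)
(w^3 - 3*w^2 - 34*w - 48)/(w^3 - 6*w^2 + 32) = (w^2 - 5*w - 24)/(w^2 - 8*w + 16)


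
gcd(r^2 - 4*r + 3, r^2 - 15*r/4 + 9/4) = r - 3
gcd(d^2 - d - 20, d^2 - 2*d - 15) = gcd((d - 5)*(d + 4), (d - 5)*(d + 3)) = d - 5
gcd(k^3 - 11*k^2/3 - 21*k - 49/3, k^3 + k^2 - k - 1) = k + 1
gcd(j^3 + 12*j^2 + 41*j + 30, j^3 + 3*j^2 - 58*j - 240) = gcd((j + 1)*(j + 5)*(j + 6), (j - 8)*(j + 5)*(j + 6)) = j^2 + 11*j + 30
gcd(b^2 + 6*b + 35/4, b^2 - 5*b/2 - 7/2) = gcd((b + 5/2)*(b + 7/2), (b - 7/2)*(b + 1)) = 1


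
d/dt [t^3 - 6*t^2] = 3*t*(t - 4)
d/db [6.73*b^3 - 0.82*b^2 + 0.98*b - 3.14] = 20.19*b^2 - 1.64*b + 0.98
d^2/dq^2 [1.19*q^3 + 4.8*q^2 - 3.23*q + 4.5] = 7.14*q + 9.6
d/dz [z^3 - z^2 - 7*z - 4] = 3*z^2 - 2*z - 7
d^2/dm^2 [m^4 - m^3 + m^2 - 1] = 12*m^2 - 6*m + 2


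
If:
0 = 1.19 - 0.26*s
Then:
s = 4.58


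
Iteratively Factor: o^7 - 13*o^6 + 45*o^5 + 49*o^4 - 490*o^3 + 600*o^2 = (o)*(o^6 - 13*o^5 + 45*o^4 + 49*o^3 - 490*o^2 + 600*o) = o*(o - 5)*(o^5 - 8*o^4 + 5*o^3 + 74*o^2 - 120*o) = o^2*(o - 5)*(o^4 - 8*o^3 + 5*o^2 + 74*o - 120) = o^2*(o - 5)*(o + 3)*(o^3 - 11*o^2 + 38*o - 40) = o^2*(o - 5)^2*(o + 3)*(o^2 - 6*o + 8) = o^2*(o - 5)^2*(o - 4)*(o + 3)*(o - 2)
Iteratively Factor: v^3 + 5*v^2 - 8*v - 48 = (v + 4)*(v^2 + v - 12) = (v - 3)*(v + 4)*(v + 4)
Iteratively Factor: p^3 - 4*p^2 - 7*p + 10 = (p + 2)*(p^2 - 6*p + 5) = (p - 5)*(p + 2)*(p - 1)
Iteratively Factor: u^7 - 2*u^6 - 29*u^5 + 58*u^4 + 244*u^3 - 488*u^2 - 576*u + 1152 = (u - 2)*(u^6 - 29*u^4 + 244*u^2 - 576) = (u - 2)^2*(u^5 + 2*u^4 - 25*u^3 - 50*u^2 + 144*u + 288) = (u - 3)*(u - 2)^2*(u^4 + 5*u^3 - 10*u^2 - 80*u - 96) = (u - 3)*(u - 2)^2*(u + 2)*(u^3 + 3*u^2 - 16*u - 48) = (u - 3)*(u - 2)^2*(u + 2)*(u + 4)*(u^2 - u - 12) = (u - 3)*(u - 2)^2*(u + 2)*(u + 3)*(u + 4)*(u - 4)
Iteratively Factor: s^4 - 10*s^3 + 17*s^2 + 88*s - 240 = (s - 5)*(s^3 - 5*s^2 - 8*s + 48) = (s - 5)*(s - 4)*(s^2 - s - 12) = (s - 5)*(s - 4)^2*(s + 3)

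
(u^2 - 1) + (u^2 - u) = 2*u^2 - u - 1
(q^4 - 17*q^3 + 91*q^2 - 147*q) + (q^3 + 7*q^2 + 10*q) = q^4 - 16*q^3 + 98*q^2 - 137*q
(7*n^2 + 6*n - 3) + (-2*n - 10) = 7*n^2 + 4*n - 13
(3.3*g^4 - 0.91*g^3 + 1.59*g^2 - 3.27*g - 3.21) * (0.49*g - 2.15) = 1.617*g^5 - 7.5409*g^4 + 2.7356*g^3 - 5.0208*g^2 + 5.4576*g + 6.9015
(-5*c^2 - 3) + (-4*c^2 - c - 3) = -9*c^2 - c - 6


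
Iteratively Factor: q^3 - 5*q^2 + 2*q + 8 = (q - 4)*(q^2 - q - 2) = (q - 4)*(q - 2)*(q + 1)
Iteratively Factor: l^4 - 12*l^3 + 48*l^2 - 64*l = (l - 4)*(l^3 - 8*l^2 + 16*l) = l*(l - 4)*(l^2 - 8*l + 16) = l*(l - 4)^2*(l - 4)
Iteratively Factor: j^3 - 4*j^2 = (j)*(j^2 - 4*j) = j*(j - 4)*(j)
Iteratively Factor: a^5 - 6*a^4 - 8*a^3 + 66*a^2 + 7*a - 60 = (a - 4)*(a^4 - 2*a^3 - 16*a^2 + 2*a + 15) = (a - 5)*(a - 4)*(a^3 + 3*a^2 - a - 3) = (a - 5)*(a - 4)*(a + 1)*(a^2 + 2*a - 3) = (a - 5)*(a - 4)*(a + 1)*(a + 3)*(a - 1)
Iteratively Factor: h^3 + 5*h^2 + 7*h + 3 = (h + 3)*(h^2 + 2*h + 1) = (h + 1)*(h + 3)*(h + 1)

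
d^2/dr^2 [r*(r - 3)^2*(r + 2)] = 12*r^2 - 24*r - 6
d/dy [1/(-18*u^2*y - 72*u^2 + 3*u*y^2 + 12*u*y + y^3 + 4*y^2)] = (18*u^2 - 6*u*y - 12*u - 3*y^2 - 8*y)/(-18*u^2*y - 72*u^2 + 3*u*y^2 + 12*u*y + y^3 + 4*y^2)^2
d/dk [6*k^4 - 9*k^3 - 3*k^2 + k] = 24*k^3 - 27*k^2 - 6*k + 1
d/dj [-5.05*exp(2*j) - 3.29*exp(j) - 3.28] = (-10.1*exp(j) - 3.29)*exp(j)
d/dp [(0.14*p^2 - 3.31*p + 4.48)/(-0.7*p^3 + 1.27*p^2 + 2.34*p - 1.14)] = (0.098*p^4 - 4.634*p^3 + 13.9393*p^2 - 11.6984*p - 6.7098)/(0.49*p^6 - 1.778*p^5 - 1.6631*p^4 + 7.5396*p^3 + 2.58*p^2 - 5.3352*p + 1.2996)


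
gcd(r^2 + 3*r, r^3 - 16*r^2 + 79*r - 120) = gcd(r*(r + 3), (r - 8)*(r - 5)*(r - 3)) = 1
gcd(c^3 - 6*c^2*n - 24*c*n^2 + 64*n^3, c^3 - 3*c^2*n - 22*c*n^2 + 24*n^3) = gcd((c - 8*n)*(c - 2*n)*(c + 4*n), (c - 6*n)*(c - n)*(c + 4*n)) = c + 4*n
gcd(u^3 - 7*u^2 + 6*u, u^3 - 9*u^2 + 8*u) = u^2 - u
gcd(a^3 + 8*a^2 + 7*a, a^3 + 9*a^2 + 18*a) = a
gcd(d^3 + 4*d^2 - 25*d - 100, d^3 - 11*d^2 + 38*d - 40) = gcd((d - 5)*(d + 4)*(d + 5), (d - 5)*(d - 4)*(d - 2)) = d - 5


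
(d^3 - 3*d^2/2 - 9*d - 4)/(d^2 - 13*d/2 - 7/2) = (d^2 - 2*d - 8)/(d - 7)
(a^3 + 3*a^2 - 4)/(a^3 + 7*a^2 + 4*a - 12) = (a + 2)/(a + 6)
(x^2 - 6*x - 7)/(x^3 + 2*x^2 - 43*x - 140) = (x + 1)/(x^2 + 9*x + 20)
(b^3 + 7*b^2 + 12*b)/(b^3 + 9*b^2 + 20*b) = (b + 3)/(b + 5)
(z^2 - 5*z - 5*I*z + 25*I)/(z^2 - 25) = (z - 5*I)/(z + 5)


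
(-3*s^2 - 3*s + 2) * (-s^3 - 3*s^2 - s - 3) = 3*s^5 + 12*s^4 + 10*s^3 + 6*s^2 + 7*s - 6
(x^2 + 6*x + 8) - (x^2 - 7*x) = 13*x + 8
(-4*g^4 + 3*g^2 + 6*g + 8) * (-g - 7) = 4*g^5 + 28*g^4 - 3*g^3 - 27*g^2 - 50*g - 56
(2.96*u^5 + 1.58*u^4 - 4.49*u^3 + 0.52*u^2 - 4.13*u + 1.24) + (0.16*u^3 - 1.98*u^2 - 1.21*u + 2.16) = 2.96*u^5 + 1.58*u^4 - 4.33*u^3 - 1.46*u^2 - 5.34*u + 3.4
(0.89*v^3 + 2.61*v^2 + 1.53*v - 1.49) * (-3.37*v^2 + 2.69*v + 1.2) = -2.9993*v^5 - 6.4016*v^4 + 2.9328*v^3 + 12.269*v^2 - 2.1721*v - 1.788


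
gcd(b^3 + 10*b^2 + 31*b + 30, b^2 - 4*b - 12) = b + 2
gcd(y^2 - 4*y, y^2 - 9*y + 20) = y - 4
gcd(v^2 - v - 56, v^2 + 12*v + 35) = v + 7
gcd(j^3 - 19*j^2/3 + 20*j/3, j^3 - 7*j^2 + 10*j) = j^2 - 5*j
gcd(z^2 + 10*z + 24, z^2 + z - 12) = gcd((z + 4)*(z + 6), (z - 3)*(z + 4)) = z + 4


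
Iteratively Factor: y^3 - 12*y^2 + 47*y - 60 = (y - 3)*(y^2 - 9*y + 20) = (y - 4)*(y - 3)*(y - 5)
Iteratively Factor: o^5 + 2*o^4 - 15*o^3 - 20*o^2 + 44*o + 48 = (o + 1)*(o^4 + o^3 - 16*o^2 - 4*o + 48) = (o + 1)*(o + 2)*(o^3 - o^2 - 14*o + 24) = (o - 2)*(o + 1)*(o + 2)*(o^2 + o - 12) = (o - 2)*(o + 1)*(o + 2)*(o + 4)*(o - 3)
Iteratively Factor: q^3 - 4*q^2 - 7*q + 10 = (q - 5)*(q^2 + q - 2) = (q - 5)*(q - 1)*(q + 2)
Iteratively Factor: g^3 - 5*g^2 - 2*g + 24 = (g - 3)*(g^2 - 2*g - 8) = (g - 4)*(g - 3)*(g + 2)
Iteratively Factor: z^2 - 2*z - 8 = (z + 2)*(z - 4)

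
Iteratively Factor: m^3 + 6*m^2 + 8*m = (m)*(m^2 + 6*m + 8) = m*(m + 4)*(m + 2)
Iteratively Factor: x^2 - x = (x)*(x - 1)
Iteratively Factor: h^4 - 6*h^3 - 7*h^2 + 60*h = (h - 4)*(h^3 - 2*h^2 - 15*h) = (h - 5)*(h - 4)*(h^2 + 3*h) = (h - 5)*(h - 4)*(h + 3)*(h)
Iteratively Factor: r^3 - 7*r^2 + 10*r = (r)*(r^2 - 7*r + 10) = r*(r - 5)*(r - 2)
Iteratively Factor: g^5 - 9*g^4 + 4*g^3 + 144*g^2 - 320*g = (g + 4)*(g^4 - 13*g^3 + 56*g^2 - 80*g) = g*(g + 4)*(g^3 - 13*g^2 + 56*g - 80) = g*(g - 4)*(g + 4)*(g^2 - 9*g + 20) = g*(g - 4)^2*(g + 4)*(g - 5)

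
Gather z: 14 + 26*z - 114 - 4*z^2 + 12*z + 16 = -4*z^2 + 38*z - 84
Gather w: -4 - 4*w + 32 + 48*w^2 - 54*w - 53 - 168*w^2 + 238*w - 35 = -120*w^2 + 180*w - 60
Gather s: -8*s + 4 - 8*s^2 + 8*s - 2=2 - 8*s^2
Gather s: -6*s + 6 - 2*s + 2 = 8 - 8*s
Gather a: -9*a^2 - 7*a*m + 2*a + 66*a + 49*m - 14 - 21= -9*a^2 + a*(68 - 7*m) + 49*m - 35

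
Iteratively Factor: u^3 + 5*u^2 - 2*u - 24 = (u + 3)*(u^2 + 2*u - 8) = (u - 2)*(u + 3)*(u + 4)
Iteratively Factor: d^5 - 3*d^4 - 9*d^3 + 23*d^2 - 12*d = (d)*(d^4 - 3*d^3 - 9*d^2 + 23*d - 12) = d*(d - 1)*(d^3 - 2*d^2 - 11*d + 12) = d*(d - 1)*(d + 3)*(d^2 - 5*d + 4) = d*(d - 4)*(d - 1)*(d + 3)*(d - 1)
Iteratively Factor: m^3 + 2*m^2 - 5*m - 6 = (m - 2)*(m^2 + 4*m + 3) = (m - 2)*(m + 3)*(m + 1)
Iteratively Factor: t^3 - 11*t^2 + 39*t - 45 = (t - 3)*(t^2 - 8*t + 15) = (t - 3)^2*(t - 5)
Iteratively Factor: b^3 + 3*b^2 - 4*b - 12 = (b - 2)*(b^2 + 5*b + 6) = (b - 2)*(b + 3)*(b + 2)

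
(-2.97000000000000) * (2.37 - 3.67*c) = 10.8999*c - 7.0389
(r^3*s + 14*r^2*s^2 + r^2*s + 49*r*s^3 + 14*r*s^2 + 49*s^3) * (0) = 0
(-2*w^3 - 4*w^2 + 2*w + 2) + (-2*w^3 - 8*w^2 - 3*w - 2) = -4*w^3 - 12*w^2 - w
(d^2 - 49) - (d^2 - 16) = -33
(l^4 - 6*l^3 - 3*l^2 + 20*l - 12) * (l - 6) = l^5 - 12*l^4 + 33*l^3 + 38*l^2 - 132*l + 72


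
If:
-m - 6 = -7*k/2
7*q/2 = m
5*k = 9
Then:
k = 9/5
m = 3/10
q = 3/35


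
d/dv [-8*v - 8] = -8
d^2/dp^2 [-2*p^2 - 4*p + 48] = -4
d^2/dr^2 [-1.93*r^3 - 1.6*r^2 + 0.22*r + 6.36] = -11.58*r - 3.2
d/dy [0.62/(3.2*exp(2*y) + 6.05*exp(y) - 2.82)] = (-3.968*exp(y) - 3.751)*exp(y)/(3.2*exp(2*y) + 6.05*exp(y) - 2.82)^2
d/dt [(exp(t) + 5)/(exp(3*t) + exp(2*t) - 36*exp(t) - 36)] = (-(exp(t) + 5)*(3*exp(2*t) + 2*exp(t) - 36) + exp(3*t) + exp(2*t) - 36*exp(t) - 36)*exp(t)/(exp(3*t) + exp(2*t) - 36*exp(t) - 36)^2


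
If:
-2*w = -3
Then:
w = 3/2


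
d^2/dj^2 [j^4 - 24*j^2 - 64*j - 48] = 12*j^2 - 48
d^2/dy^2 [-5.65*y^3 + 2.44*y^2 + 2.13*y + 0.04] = 4.88 - 33.9*y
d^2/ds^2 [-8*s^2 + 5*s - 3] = -16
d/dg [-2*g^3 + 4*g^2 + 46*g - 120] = -6*g^2 + 8*g + 46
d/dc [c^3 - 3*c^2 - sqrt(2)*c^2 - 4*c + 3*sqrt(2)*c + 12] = 3*c^2 - 6*c - 2*sqrt(2)*c - 4 + 3*sqrt(2)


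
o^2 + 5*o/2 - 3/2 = (o - 1/2)*(o + 3)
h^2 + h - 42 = (h - 6)*(h + 7)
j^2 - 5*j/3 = j*(j - 5/3)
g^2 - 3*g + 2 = (g - 2)*(g - 1)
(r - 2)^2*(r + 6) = r^3 + 2*r^2 - 20*r + 24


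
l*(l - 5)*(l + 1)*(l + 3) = l^4 - l^3 - 17*l^2 - 15*l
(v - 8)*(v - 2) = v^2 - 10*v + 16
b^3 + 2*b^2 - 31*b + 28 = (b - 4)*(b - 1)*(b + 7)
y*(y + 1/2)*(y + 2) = y^3 + 5*y^2/2 + y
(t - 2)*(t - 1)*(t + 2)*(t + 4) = t^4 + 3*t^3 - 8*t^2 - 12*t + 16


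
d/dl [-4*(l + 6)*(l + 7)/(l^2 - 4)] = 4*(13*l^2 + 92*l + 52)/(l^4 - 8*l^2 + 16)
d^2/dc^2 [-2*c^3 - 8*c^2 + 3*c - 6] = -12*c - 16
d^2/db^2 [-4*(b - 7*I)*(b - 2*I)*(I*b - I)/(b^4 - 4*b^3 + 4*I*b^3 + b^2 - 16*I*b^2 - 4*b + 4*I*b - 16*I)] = (-8*I*b^9 + b^8*(-216 + 24*I) + b^7*(1584 - 264*I) + b^6*(-6456 - 1000*I) + b^5*(23832 - 1392*I) + b^4*(-50688 + 16656*I) + b^3*(66120 - 38864*I) + b^2*(-49536 + 16176*I) + b*(51264 + 96960*I) + 19200 - 42496*I)/(b^12 + b^11*(-12 + 12*I) + b^10*(3 - 144*I) + b^9*(476 + 548*I) + b^8*(-2301 - 432*I) + b^7*(4572 - 1500*I) + b^6*(-6911 + 3664*I) + b^5*(10740 - 7668*I) + b^4*(-6912 + 12144*I) + b^3*(9728 - 8704*I) + b^2*(-2304 + 12288*I) + b*(3072 - 3072*I) + 4096*I)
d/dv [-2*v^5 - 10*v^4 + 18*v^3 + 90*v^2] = 2*v*(-5*v^3 - 20*v^2 + 27*v + 90)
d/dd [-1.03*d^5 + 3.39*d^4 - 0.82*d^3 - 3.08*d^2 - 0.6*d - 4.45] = -5.15*d^4 + 13.56*d^3 - 2.46*d^2 - 6.16*d - 0.6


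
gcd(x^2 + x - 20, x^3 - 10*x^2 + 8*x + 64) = x - 4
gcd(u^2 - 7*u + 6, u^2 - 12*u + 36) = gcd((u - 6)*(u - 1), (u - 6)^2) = u - 6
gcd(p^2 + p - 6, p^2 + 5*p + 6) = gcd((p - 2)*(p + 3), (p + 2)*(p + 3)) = p + 3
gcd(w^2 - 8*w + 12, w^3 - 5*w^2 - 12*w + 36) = w^2 - 8*w + 12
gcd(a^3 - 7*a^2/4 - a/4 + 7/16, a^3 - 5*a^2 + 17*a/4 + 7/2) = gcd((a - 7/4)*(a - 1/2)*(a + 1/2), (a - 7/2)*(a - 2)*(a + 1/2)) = a + 1/2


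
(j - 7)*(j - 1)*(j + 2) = j^3 - 6*j^2 - 9*j + 14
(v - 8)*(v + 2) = v^2 - 6*v - 16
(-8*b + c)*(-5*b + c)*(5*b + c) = 200*b^3 - 25*b^2*c - 8*b*c^2 + c^3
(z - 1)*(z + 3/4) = z^2 - z/4 - 3/4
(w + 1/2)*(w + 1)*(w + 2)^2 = w^4 + 11*w^3/2 + 21*w^2/2 + 8*w + 2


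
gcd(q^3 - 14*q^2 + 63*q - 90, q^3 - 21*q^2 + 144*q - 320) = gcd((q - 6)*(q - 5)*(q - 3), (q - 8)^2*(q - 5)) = q - 5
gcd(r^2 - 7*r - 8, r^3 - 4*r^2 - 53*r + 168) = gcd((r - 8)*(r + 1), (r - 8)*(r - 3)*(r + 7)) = r - 8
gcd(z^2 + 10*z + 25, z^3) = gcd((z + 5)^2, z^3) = 1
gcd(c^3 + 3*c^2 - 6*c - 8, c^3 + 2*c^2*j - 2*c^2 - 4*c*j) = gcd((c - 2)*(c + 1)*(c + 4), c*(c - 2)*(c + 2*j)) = c - 2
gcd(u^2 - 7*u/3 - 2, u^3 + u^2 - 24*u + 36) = u - 3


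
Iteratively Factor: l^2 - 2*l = (l)*(l - 2)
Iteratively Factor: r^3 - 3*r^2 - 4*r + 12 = (r - 2)*(r^2 - r - 6) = (r - 2)*(r + 2)*(r - 3)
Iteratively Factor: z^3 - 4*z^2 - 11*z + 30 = (z + 3)*(z^2 - 7*z + 10) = (z - 5)*(z + 3)*(z - 2)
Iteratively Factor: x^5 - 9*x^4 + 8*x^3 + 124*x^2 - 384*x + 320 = (x - 5)*(x^4 - 4*x^3 - 12*x^2 + 64*x - 64) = (x - 5)*(x + 4)*(x^3 - 8*x^2 + 20*x - 16) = (x - 5)*(x - 2)*(x + 4)*(x^2 - 6*x + 8) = (x - 5)*(x - 2)^2*(x + 4)*(x - 4)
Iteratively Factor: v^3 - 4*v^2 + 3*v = (v - 3)*(v^2 - v) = (v - 3)*(v - 1)*(v)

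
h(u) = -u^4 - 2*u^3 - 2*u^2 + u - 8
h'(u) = -4*u^3 - 6*u^2 - 4*u + 1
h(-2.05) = -18.89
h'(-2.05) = 18.45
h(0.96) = -11.50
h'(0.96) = -11.91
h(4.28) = -532.73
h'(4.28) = -439.64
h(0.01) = -7.99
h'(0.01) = 0.96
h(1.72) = -31.13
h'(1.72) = -43.98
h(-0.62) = -9.06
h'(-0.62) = 2.13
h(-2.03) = -18.52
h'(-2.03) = 17.86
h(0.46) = -8.20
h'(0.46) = -2.50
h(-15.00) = -44348.00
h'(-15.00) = 12211.00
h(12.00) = -24476.00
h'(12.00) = -7823.00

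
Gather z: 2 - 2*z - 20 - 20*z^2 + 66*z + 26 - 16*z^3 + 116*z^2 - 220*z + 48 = -16*z^3 + 96*z^2 - 156*z + 56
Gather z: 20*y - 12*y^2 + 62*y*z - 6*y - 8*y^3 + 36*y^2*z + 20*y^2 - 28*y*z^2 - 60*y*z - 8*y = -8*y^3 + 8*y^2 - 28*y*z^2 + 6*y + z*(36*y^2 + 2*y)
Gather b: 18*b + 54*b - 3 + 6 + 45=72*b + 48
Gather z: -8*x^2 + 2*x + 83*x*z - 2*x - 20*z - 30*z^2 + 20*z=-8*x^2 + 83*x*z - 30*z^2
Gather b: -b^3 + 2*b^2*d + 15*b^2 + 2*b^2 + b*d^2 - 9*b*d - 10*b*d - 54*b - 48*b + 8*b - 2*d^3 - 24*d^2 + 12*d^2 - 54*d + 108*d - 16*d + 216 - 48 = -b^3 + b^2*(2*d + 17) + b*(d^2 - 19*d - 94) - 2*d^3 - 12*d^2 + 38*d + 168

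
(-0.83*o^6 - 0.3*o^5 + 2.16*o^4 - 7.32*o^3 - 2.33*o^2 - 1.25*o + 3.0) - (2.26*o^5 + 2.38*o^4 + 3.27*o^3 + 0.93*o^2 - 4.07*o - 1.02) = -0.83*o^6 - 2.56*o^5 - 0.22*o^4 - 10.59*o^3 - 3.26*o^2 + 2.82*o + 4.02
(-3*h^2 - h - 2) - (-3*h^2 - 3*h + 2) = 2*h - 4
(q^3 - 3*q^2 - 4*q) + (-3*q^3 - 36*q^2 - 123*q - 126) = -2*q^3 - 39*q^2 - 127*q - 126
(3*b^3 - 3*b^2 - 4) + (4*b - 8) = 3*b^3 - 3*b^2 + 4*b - 12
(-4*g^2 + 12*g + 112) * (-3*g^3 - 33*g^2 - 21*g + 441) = 12*g^5 + 96*g^4 - 648*g^3 - 5712*g^2 + 2940*g + 49392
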